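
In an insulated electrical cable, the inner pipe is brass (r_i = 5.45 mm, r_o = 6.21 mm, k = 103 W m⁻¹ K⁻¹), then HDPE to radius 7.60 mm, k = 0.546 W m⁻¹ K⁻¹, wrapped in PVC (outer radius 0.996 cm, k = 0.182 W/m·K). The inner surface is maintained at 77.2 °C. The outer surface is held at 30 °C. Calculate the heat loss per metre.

Series thermal resistances, inner to outer:
  R'_brass = ln(0.00621/0.00545)/(2πk) = 0.1305/(2π·103) = 2.017×10^-4 m·K/W
  R'_HDPE = ln(0.00760/0.00621)/(2πk) = 0.2020/(2π·0.546) = 0.05888 m·K/W
  R'_PVC = ln(0.00996/0.00760)/(2πk) = 0.2704/(2π·0.182) = 0.2365 m·K/W
ΣR = 2.017×10^-4 + 0.05888 + 0.2365 = 0.2956 m·K/W
Q' = ΔT/ΣR = (77.2 °C − 30 °C)/0.2956 = 160 W/m

Q' = 160 W/m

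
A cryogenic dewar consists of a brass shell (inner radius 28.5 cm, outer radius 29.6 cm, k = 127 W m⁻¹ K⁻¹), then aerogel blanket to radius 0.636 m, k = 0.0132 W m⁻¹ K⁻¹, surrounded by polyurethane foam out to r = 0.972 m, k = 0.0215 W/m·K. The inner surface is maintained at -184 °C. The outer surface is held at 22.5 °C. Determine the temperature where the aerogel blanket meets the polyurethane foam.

T = -9.7 °C

Resistance network (inner→outer):
  R_brass = (1/0.285 − 1/0.296)/(4πk) = 0.1304/(4π·127) = 8.170×10^-5 K/W
  R_aerogel blanket = (1/0.296 − 1/0.636)/(4πk) = 1.806/(4π·0.0132) = 10.89 K/W
  R_polyurethane foam = (1/0.636 − 1/0.972)/(4πk) = 0.5435/(4π·0.0215) = 2.012 K/W
ΣR = 8.170×10^-5 + 10.89 + 2.012 = 12.90 K/W
Q = ΔT/ΣR = (-184 °C − 22.5 °C)/12.90 = -16.01 W
From the inner boundary to the aerogel blanket/polyurethane foam interface, ΣR_partial = 10.89 K/W.
T_interface = T_in − Q·ΣR_partial = -184 °C − (-16.01)(10.89) = -9.7 °C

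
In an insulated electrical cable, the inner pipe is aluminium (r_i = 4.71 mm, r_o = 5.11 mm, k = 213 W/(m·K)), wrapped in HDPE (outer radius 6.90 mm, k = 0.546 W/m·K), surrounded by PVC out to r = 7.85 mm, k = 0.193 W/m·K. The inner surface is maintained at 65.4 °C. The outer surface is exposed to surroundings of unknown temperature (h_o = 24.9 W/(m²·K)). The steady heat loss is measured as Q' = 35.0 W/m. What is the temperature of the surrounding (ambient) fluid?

Series resistances:
  R'_aluminium = ln(0.00511/0.00471)/(2πk) = 0.08151/(2π·213) = 6.091×10^-5 m·K/W
  R'_HDPE = ln(0.00690/0.00511)/(2πk) = 0.3003/(2π·0.546) = 0.08754 m·K/W
  R'_PVC = ln(0.00785/0.00690)/(2πk) = 0.1290/(2π·0.193) = 0.1064 m·K/W
  R'_conv,out = 1/(2πr h) = 1/(2π·0.00785·24.9) = 0.8142 m·K/W
ΣR = 1.008 m·K/W
ΔT = Q'·ΣR = 35.0 × 1.008 = 35.28 K
Heat flows outward, so T_out = T_in − ΔT = 65.4 − 35.28 = 30.1 °C

T_out = 30.1 °C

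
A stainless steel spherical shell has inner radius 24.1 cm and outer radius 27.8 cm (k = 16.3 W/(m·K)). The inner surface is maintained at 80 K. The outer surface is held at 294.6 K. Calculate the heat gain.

Q = 79.6 kW

Q = 4πk·ΔT/(1/r₁ − 1/r₂) = 4π × 16.3 × 214.6 / (1/0.241 − 1/0.278) = 79600 W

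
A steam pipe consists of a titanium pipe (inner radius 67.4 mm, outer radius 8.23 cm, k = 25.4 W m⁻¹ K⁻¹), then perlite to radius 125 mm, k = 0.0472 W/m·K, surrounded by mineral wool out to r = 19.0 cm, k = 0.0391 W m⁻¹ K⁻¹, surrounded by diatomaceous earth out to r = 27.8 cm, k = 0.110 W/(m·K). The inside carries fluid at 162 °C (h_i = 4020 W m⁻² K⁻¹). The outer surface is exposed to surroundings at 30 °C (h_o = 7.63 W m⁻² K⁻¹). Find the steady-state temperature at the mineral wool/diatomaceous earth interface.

T = 52.1 °C

Treat each layer as a resistance in series:
  R'_conv,in = 1/(2πr h) = 1/(2π·0.0674·4020) = 5.874×10^-4 m·K/W
  R'_titanium = ln(0.0823/0.0674)/(2πk) = 0.1997/(2π·25.4) = 0.001251 m·K/W
  R'_perlite = ln(0.125/0.0823)/(2πk) = 0.4179/(2π·0.0472) = 1.409 m·K/W
  R'_mineral wool = ln(0.190/0.125)/(2πk) = 0.4187/(2π·0.0391) = 1.704 m·K/W
  R'_diatomaceous earth = ln(0.278/0.190)/(2πk) = 0.3806/(2π·0.110) = 0.5507 m·K/W
  R'_conv,out = 1/(2πr h) = 1/(2π·0.278·7.63) = 0.07503 m·K/W
ΣR = 5.874×10^-4 + 0.001251 + 1.409 + 1.704 + 0.5507 + 0.07503 = 3.741 m·K/W
Q' = ΔT/ΣR = (162 °C − 30 °C)/3.741 = 35.28 W/m
From the inner boundary to the mineral wool/diatomaceous earth interface, ΣR_partial = 3.115 m·K/W.
T_interface = T_in − Q'·ΣR_partial = 162 °C − (35.28)(3.115) = 52.1 °C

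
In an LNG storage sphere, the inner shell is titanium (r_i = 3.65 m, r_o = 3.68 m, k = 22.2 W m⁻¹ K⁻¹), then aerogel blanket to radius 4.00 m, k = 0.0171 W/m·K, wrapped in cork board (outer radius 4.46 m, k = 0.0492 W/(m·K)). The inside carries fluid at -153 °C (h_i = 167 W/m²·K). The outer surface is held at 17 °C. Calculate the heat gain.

Treat each layer as a resistance in series:
  R_conv,in = 1/(4πr²h) = 1/(4π·3.65²·167) = 3.577×10^-5 K/W
  R_titanium = (1/3.65 − 1/3.68)/(4πk) = 0.002233/(4π·22.2) = 8.006×10^-6 K/W
  R_aerogel blanket = (1/3.68 − 1/4.00)/(4πk) = 0.02174/(4π·0.0171) = 0.1012 K/W
  R_cork board = (1/4.00 − 1/4.46)/(4πk) = 0.02578/(4π·0.0492) = 0.04170 K/W
ΣR = 3.577×10^-5 + 8.006×10^-6 + 0.1012 + 0.04170 = 0.1429 K/W
Q = ΔT/ΣR = (-153 °C − 17 °C)/0.1429 = -1190 W
(Negative Q ⇒ heat flows inward; heat gain = 1190 W.)

Q = 1190 W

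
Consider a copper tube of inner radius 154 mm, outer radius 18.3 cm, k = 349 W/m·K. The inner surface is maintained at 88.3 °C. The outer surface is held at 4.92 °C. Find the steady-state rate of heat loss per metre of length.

Q' = 2πk·ΔT/ln(r₂/r₁) = 2π × 349 × 83.38 / ln(0.183/0.154) = 1.06×10^6 W/m

Q' = 1060 kW/m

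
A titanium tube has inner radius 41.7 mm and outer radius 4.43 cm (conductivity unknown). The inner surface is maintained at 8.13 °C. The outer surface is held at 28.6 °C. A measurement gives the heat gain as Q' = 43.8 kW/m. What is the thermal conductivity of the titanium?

ΣR = ΔT/Q' = |8.13 − 28.6|/43800 = 4.674×10^-4 m·K/W
ln(r₂/r₁)/(2πk) = 4.674×10^-4 ⇒ k = 0.06048/(2π·4.674×10^-4) = 20.6 W/m·K

k = 20.6 W/m·K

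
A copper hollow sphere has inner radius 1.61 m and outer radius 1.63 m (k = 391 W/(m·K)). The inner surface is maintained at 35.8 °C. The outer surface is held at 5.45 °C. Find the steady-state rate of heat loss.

Q = 4πk·ΔT/(1/r₁ − 1/r₂) = 4π × 391 × 30.35 / (1/1.61 − 1/1.63) = 1.96×10^7 W

Q = 19600 kW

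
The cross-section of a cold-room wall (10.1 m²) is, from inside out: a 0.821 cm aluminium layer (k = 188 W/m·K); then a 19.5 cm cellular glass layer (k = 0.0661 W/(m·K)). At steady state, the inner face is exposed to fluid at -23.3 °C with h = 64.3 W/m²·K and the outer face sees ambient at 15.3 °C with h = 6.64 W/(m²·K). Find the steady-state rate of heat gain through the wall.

Resistance network (inner→outer):
  R_conv,in = 1/(hA) = 1/(64.3·10.1) = 0.001540 K/W
  R_aluminium = L/(kA) = 0.00821/(188·10.1) = 4.324×10^-6 K/W
  R_cellular glass = L/(kA) = 0.195/(0.0661·10.1) = 0.2921 K/W
  R_conv,out = 1/(hA) = 1/(6.64·10.1) = 0.01491 K/W
ΣR = 0.001540 + 4.324×10^-6 + 0.2921 + 0.01491 = 0.3086 K/W
Q = ΔT/ΣR = (-23.3 °C − 15.3 °C)/0.3086 = -125 W
(Negative Q ⇒ heat flows inward; heat gain = 125 W.)

Q = 125 W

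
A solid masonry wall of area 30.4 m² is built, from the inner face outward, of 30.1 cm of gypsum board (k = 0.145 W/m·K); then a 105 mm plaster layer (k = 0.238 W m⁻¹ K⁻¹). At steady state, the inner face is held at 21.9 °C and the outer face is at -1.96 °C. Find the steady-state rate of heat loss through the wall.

Q = 288 W

Resistance network (inner→outer):
  R_gypsum board = L/(kA) = 0.301/(0.145·30.4) = 0.06828 K/W
  R_plaster = L/(kA) = 0.105/(0.238·30.4) = 0.01451 K/W
ΣR = 0.06828 + 0.01451 = 0.08279 K/W
Q = ΔT/ΣR = (21.9 °C − -1.96 °C)/0.08279 = 288 W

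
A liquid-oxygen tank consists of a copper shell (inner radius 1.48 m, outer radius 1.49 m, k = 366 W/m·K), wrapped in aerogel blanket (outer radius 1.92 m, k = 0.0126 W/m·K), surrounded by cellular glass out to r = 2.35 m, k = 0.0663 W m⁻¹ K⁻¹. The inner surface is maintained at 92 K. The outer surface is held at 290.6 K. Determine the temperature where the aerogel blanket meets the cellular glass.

Treat each layer as a resistance in series:
  R_copper = (1/1.48 − 1/1.49)/(4πk) = 0.004535/(4π·366) = 9.860×10^-7 K/W
  R_aerogel blanket = (1/1.49 − 1/1.92)/(4πk) = 0.1503/(4π·0.0126) = 0.9493 K/W
  R_cellular glass = (1/1.92 − 1/2.35)/(4πk) = 0.09530/(4π·0.0663) = 0.1144 K/W
ΣR = 9.860×10^-7 + 0.9493 + 0.1144 = 1.064 K/W
Q = ΔT/ΣR = (92 K − 290.6 K)/1.064 = -186.7 W
From the inner boundary to the aerogel blanket/cellular glass interface, ΣR_partial = 0.9493 K/W.
T_interface = T_in − Q·ΣR_partial = 92 K − (-186.7)(0.9493) = 269.2 K

T = 269.2 K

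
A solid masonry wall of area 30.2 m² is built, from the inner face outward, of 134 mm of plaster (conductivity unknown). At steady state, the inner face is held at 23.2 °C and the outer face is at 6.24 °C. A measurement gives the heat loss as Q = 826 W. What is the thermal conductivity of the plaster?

ΣR = ΔT/Q = |23.2 − 6.24|/826 = 0.02053 K/W
L/(kA) = 0.02053 ⇒ k = 0.134/(0.02053·30.2) = 0.216 W/m·K

k = 0.216 W/m·K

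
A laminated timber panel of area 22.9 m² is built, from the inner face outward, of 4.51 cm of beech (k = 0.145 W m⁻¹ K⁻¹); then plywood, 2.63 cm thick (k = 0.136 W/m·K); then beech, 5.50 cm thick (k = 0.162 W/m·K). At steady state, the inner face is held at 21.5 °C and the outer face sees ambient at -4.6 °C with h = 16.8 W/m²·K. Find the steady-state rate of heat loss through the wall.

Q = 662 W

Series thermal resistances, inner to outer:
  R_beech = L/(kA) = 0.0451/(0.145·22.9) = 0.01358 K/W
  R_plywood = L/(kA) = 0.0263/(0.136·22.9) = 0.008445 K/W
  R_beech = L/(kA) = 0.0550/(0.162·22.9) = 0.01483 K/W
  R_conv,out = 1/(hA) = 1/(16.8·22.9) = 0.002599 K/W
ΣR = 0.01358 + 0.008445 + 0.01483 + 0.002599 = 0.03945 K/W
Q = ΔT/ΣR = (21.5 °C − -4.6 °C)/0.03945 = 662 W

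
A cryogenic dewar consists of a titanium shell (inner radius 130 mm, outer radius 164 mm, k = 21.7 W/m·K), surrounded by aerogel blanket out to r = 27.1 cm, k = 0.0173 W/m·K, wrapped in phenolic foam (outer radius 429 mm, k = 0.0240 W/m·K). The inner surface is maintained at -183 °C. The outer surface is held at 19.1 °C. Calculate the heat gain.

Q = 13.0 W

Treat each layer as a resistance in series:
  R_titanium = (1/0.130 − 1/0.164)/(4πk) = 1.595/(4π·21.7) = 0.005848 K/W
  R_aerogel blanket = (1/0.164 − 1/0.271)/(4πk) = 2.408/(4π·0.0173) = 11.07 K/W
  R_phenolic foam = (1/0.271 − 1/0.429)/(4πk) = 1.359/(4π·0.0240) = 4.506 K/W
ΣR = 0.005848 + 11.07 + 4.506 = 15.58 K/W
Q = ΔT/ΣR = (-183 °C − 19.1 °C)/15.58 = -13.0 W
(Negative Q ⇒ heat flows inward; heat gain = 13.0 W.)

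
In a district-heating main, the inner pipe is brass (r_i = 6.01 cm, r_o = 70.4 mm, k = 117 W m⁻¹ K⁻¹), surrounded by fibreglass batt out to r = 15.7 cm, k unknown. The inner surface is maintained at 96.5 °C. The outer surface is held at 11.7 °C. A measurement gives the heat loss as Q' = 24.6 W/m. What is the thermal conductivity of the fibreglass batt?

k = 0.0370 W/m·K

ΣR = ΔT/Q' = |96.5 − 11.7|/24.6 = 3.447 m·K/W
Known resistances:
  R'_brass = ln(0.0704/0.0601)/(2πk) = 0.1582/(2π·117) = 2.152×10^-4 m·K/W
R_fibreglass batt = ΣR − ΣR_known = 3.447 − 2.152×10^-4 = 3.447 m·K/W
ln(r₂/r₁)/(2πk) = 3.447 ⇒ k = 0.8021/(2π·3.447) = 0.0370 W/m·K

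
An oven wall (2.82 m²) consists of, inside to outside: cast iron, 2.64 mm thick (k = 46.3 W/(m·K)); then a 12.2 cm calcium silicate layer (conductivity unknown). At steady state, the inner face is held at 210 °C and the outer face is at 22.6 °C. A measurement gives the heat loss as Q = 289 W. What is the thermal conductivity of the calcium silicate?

ΣR = ΔT/Q = |210 − 22.6|/289 = 0.6484 K/W
Known resistances:
  R_cast iron = L/(kA) = 0.00264/(46.3·2.82) = 2.022×10^-5 K/W
R_calcium silicate = ΣR − ΣR_known = 0.6484 − 2.022×10^-5 = 0.6484 K/W
L/(kA) = 0.6484 ⇒ k = 0.122/(0.6484·2.82) = 0.0667 W/m·K

k = 0.0667 W/m·K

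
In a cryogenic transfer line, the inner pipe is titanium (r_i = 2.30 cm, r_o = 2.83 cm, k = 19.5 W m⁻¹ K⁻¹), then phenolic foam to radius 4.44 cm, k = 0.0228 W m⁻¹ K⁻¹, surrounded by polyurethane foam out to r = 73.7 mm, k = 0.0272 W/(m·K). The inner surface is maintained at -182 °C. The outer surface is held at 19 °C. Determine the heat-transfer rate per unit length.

Q' = 32.9 W/m

Series thermal resistances, inner to outer:
  R'_titanium = ln(0.0283/0.0230)/(2πk) = 0.2074/(2π·19.5) = 0.001692 m·K/W
  R'_phenolic foam = ln(0.0444/0.0283)/(2πk) = 0.4504/(2π·0.0228) = 3.144 m·K/W
  R'_polyurethane foam = ln(0.0737/0.0444)/(2πk) = 0.5068/(2π·0.0272) = 2.965 m·K/W
ΣR = 0.001692 + 3.144 + 2.965 = 6.111 m·K/W
Q' = ΔT/ΣR = (-182 °C − 19 °C)/6.111 = -32.9 W/m
(Negative Q' ⇒ heat flows inward; heat gain = 32.9 W/m.)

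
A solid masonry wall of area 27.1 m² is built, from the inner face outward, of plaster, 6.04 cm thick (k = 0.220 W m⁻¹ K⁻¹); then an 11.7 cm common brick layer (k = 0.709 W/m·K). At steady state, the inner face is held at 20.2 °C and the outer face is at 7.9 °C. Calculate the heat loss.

Q = 758 W

Resistance network (inner→outer):
  R_plaster = L/(kA) = 0.0604/(0.220·27.1) = 0.01013 K/W
  R_common brick = L/(kA) = 0.117/(0.709·27.1) = 0.006089 K/W
ΣR = 0.01013 + 0.006089 = 0.01622 K/W
Q = ΔT/ΣR = (20.2 °C − 7.9 °C)/0.01622 = 758 W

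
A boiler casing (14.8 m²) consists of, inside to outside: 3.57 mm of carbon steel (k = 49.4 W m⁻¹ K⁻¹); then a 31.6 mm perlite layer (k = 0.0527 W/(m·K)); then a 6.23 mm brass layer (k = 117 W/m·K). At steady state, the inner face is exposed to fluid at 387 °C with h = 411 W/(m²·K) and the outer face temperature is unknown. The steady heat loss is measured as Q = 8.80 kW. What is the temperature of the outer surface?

Sum the resistances:
  R_conv,in = 1/(hA) = 1/(411·14.8) = 1.644×10^-4 K/W
  R_carbon steel = L/(kA) = 0.00357/(49.4·14.8) = 4.883×10^-6 K/W
  R_perlite = L/(kA) = 0.0316/(0.0527·14.8) = 0.04051 K/W
  R_brass = L/(kA) = 0.00623/(117·14.8) = 3.598×10^-6 K/W
ΣR = 0.04069 K/W
ΔT = Q·ΣR = 8800 × 0.04069 = 358.1 K
Heat flows outward, so T_out = T_in − ΔT = 387 − 358.1 = 28.9 °C

T_out = 28.9 °C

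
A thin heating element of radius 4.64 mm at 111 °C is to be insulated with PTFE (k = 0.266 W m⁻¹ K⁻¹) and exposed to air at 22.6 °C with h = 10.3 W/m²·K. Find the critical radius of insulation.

r_cr = 2.58 cm

For a cylinder, r_cr = k_ins/h = 0.266/10.3 = 0.0258 m = 2.58 cm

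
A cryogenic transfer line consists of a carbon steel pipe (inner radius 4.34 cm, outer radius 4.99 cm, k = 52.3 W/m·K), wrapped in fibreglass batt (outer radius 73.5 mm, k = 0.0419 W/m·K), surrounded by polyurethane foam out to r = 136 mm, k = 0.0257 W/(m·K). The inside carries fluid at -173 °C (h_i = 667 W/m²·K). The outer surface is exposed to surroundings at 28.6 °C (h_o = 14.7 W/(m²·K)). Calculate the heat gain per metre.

Q' = 37.6 W/m

Series thermal resistances, inner to outer:
  R'_conv,in = 1/(2πr h) = 1/(2π·0.0434·667) = 0.005498 m·K/W
  R'_carbon steel = ln(0.0499/0.0434)/(2πk) = 0.1396/(2π·52.3) = 4.247×10^-4 m·K/W
  R'_fibreglass batt = ln(0.0735/0.0499)/(2πk) = 0.3873/(2π·0.0419) = 1.471 m·K/W
  R'_polyurethane foam = ln(0.136/0.0735)/(2πk) = 0.6154/(2π·0.0257) = 3.811 m·K/W
  R'_conv,out = 1/(2πr h) = 1/(2π·0.136·14.7) = 0.07961 m·K/W
ΣR = 0.005498 + 4.247×10^-4 + 1.471 + 3.811 + 0.07961 = 5.368 m·K/W
Q' = ΔT/ΣR = (-173 °C − 28.6 °C)/5.368 = -37.6 W/m
(Negative Q' ⇒ heat flows inward; heat gain = 37.6 W/m.)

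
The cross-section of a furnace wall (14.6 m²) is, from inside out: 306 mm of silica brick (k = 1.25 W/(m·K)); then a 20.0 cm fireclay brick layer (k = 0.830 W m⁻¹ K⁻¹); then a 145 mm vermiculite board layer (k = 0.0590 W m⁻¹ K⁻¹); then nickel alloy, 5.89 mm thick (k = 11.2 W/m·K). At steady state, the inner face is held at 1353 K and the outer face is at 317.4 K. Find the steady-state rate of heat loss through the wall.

Q = 5.14 kW

Series thermal resistances, inner to outer:
  R_silica brick = L/(kA) = 0.306/(1.25·14.6) = 0.01677 K/W
  R_fireclay brick = L/(kA) = 0.200/(0.830·14.6) = 0.01650 K/W
  R_vermiculite board = L/(kA) = 0.145/(0.0590·14.6) = 0.1683 K/W
  R_nickel alloy = L/(kA) = 0.00589/(11.2·14.6) = 3.602×10^-5 K/W
ΣR = 0.01677 + 0.01650 + 0.1683 + 3.602×10^-5 = 0.2016 K/W
Q = ΔT/ΣR = (1353 K − 317.4 K)/0.2016 = 5140 W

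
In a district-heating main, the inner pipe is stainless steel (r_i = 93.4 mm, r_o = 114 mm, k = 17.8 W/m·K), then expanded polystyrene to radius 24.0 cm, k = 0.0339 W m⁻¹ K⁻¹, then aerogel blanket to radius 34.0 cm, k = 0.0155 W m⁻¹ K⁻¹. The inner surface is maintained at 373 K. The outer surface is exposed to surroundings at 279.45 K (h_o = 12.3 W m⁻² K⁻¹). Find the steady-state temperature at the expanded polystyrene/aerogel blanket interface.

Treat each layer as a resistance in series:
  R'_stainless steel = ln(0.114/0.0934)/(2πk) = 0.1993/(2π·17.8) = 0.001782 m·K/W
  R'_expanded polystyrene = ln(0.240/0.114)/(2πk) = 0.7444/(2π·0.0339) = 3.495 m·K/W
  R'_aerogel blanket = ln(0.340/0.240)/(2πk) = 0.3483/(2π·0.0155) = 3.576 m·K/W
  R'_conv,out = 1/(2πr h) = 1/(2π·0.340·12.3) = 0.03806 m·K/W
ΣR = 0.001782 + 3.495 + 3.576 + 0.03806 = 7.111 m·K/W
Q' = ΔT/ΣR = (373 K − 279.45 K)/7.111 = 13.16 W/m
From the inner boundary to the expanded polystyrene/aerogel blanket interface, ΣR_partial = 3.497 m·K/W.
T_interface = T_in − Q'·ΣR_partial = 373 K − (13.16)(3.497) = 327.0 K

T = 327.0 K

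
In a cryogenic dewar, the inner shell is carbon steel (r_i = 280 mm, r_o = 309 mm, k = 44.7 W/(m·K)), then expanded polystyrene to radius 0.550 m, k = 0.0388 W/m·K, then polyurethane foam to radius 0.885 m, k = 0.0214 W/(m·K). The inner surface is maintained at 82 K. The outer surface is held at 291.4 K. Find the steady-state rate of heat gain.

Series thermal resistances, inner to outer:
  R_carbon steel = (1/0.280 − 1/0.309)/(4πk) = 0.3352/(4π·44.7) = 5.967×10^-4 K/W
  R_expanded polystyrene = (1/0.309 − 1/0.550)/(4πk) = 1.418/(4π·0.0388) = 2.908 K/W
  R_polyurethane foam = (1/0.550 − 1/0.885)/(4πk) = 0.6882/(4π·0.0214) = 2.559 K/W
ΣR = 5.967×10^-4 + 2.908 + 2.559 = 5.468 K/W
Q = ΔT/ΣR = (82 K − 291.4 K)/5.468 = -38.3 W
(Negative Q ⇒ heat flows inward; heat gain = 38.3 W.)

Q = 38.3 W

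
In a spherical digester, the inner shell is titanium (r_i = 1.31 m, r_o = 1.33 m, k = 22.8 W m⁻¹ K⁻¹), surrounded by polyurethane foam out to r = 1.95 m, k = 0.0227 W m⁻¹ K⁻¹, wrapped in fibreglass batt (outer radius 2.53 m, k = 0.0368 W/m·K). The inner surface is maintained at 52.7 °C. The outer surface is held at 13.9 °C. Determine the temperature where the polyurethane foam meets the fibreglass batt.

Treat each layer as a resistance in series:
  R_titanium = (1/1.31 − 1/1.33)/(4πk) = 0.01148/(4π·22.8) = 4.006×10^-5 K/W
  R_polyurethane foam = (1/1.33 − 1/1.95)/(4πk) = 0.2391/(4π·0.0227) = 0.8380 K/W
  R_fibreglass batt = (1/1.95 − 1/2.53)/(4πk) = 0.1176/(4π·0.0368) = 0.2542 K/W
ΣR = 4.006×10^-5 + 0.8380 + 0.2542 = 1.092 K/W
Q = ΔT/ΣR = (52.7 °C − 13.9 °C)/1.092 = 35.53 W
From the inner boundary to the polyurethane foam/fibreglass batt interface, ΣR_partial = 0.8380 K/W.
T_interface = T_in − Q·ΣR_partial = 52.7 °C − (35.53)(0.8380) = 22.9 °C

T = 22.9 °C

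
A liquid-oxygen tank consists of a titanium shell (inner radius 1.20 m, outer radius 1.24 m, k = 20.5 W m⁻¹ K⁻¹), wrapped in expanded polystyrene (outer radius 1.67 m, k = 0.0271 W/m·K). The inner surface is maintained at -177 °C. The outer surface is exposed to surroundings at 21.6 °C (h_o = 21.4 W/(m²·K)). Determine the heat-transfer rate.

Series thermal resistances, inner to outer:
  R_titanium = (1/1.20 − 1/1.24)/(4πk) = 0.02688/(4π·20.5) = 1.044×10^-4 K/W
  R_expanded polystyrene = (1/1.24 − 1/1.67)/(4πk) = 0.2076/(4π·0.0271) = 0.6097 K/W
  R_conv,out = 1/(4πr²h) = 1/(4π·1.67²·21.4) = 0.001333 K/W
ΣR = 1.044×10^-4 + 0.6097 + 0.001333 = 0.6111 K/W
Q = ΔT/ΣR = (-177 °C − 21.6 °C)/0.6111 = -325 W
(Negative Q ⇒ heat flows inward; heat gain = 325 W.)

Q = 325 W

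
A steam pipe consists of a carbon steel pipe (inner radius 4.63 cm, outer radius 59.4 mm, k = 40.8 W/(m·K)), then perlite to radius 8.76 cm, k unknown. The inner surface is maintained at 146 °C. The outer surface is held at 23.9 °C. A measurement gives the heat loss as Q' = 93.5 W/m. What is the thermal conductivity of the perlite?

k = 0.0474 W/m·K

ΣR = ΔT/Q' = |146 − 23.9|/93.5 = 1.306 m·K/W
Known resistances:
  R'_carbon steel = ln(0.0594/0.0463)/(2πk) = 0.2492/(2π·40.8) = 9.719×10^-4 m·K/W
R_perlite = ΣR − ΣR_known = 1.306 − 9.719×10^-4 = 1.305 m·K/W
ln(r₂/r₁)/(2πk) = 1.305 ⇒ k = 0.3885/(2π·1.305) = 0.0474 W/m·K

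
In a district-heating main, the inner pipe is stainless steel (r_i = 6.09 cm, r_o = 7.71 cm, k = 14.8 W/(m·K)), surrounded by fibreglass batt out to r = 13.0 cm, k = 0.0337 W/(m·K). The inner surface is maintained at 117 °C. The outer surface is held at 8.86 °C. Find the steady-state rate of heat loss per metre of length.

Resistance network (inner→outer):
  R'_stainless steel = ln(0.0771/0.0609)/(2πk) = 0.2359/(2π·14.8) = 0.002536 m·K/W
  R'_fibreglass batt = ln(0.130/0.0771)/(2πk) = 0.5224/(2π·0.0337) = 2.467 m·K/W
ΣR = 0.002536 + 2.467 = 2.470 m·K/W
Q' = ΔT/ΣR = (117 °C − 8.86 °C)/2.470 = 43.8 W/m

Q' = 43.8 W/m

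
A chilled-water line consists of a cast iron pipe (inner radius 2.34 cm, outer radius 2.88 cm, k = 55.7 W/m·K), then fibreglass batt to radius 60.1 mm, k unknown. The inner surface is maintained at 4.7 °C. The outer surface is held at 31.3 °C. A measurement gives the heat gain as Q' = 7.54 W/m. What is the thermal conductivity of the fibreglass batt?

ΣR = ΔT/Q' = |4.7 − 31.3|/7.54 = 3.528 m·K/W
Known resistances:
  R'_cast iron = ln(0.0288/0.0234)/(2πk) = 0.2076/(2π·55.7) = 5.933×10^-4 m·K/W
R_fibreglass batt = ΣR − ΣR_known = 3.528 − 5.933×10^-4 = 3.527 m·K/W
ln(r₂/r₁)/(2πk) = 3.527 ⇒ k = 0.7356/(2π·3.527) = 0.0332 W/m·K

k = 0.0332 W/m·K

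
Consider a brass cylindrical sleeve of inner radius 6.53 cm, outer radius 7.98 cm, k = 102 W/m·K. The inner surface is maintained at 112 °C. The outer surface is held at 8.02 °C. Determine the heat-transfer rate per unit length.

Q' = 332 kW/m

Q' = 2πk·ΔT/ln(r₂/r₁) = 2π × 102 × 103.98 / ln(0.0798/0.0653) = 3.32×10^5 W/m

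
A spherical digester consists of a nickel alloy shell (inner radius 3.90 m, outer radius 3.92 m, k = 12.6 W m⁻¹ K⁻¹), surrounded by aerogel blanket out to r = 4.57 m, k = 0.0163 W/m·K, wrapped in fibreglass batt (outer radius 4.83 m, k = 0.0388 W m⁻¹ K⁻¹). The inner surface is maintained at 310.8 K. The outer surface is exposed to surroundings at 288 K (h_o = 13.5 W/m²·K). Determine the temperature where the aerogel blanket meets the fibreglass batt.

T = 290.8 K

Series thermal resistances, inner to outer:
  R_nickel alloy = (1/3.90 − 1/3.92)/(4πk) = 0.001308/(4π·12.6) = 8.262×10^-6 K/W
  R_aerogel blanket = (1/3.92 − 1/4.57)/(4πk) = 0.03628/(4π·0.0163) = 0.1771 K/W
  R_fibreglass batt = (1/4.57 − 1/4.83)/(4πk) = 0.01178/(4π·0.0388) = 0.02416 K/W
  R_conv,out = 1/(4πr²h) = 1/(4π·4.83²·13.5) = 2.527×10^-4 K/W
ΣR = 8.262×10^-6 + 0.1771 + 0.02416 + 2.527×10^-4 = 0.2015 K/W
Q = ΔT/ΣR = (310.8 K − 288 K)/0.2015 = 113.2 W
From the inner boundary to the aerogel blanket/fibreglass batt interface, ΣR_partial = 0.1771 K/W.
T_interface = T_in − Q·ΣR_partial = 310.8 K − (113.2)(0.1771) = 290.8 K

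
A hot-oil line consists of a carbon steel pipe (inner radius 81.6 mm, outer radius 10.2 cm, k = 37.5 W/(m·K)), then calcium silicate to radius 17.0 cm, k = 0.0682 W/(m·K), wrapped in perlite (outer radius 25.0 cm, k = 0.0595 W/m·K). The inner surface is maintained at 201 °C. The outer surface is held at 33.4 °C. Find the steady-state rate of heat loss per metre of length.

Resistance network (inner→outer):
  R'_carbon steel = ln(0.102/0.0816)/(2πk) = 0.2231/(2π·37.5) = 9.471×10^-4 m·K/W
  R'_calcium silicate = ln(0.170/0.102)/(2πk) = 0.5108/(2π·0.0682) = 1.192 m·K/W
  R'_perlite = ln(0.250/0.170)/(2πk) = 0.3857/(2π·0.0595) = 1.032 m·K/W
ΣR = 9.471×10^-4 + 1.192 + 1.032 = 2.225 m·K/W
Q' = ΔT/ΣR = (201 °C − 33.4 °C)/2.225 = 75.3 W/m

Q' = 75.3 W/m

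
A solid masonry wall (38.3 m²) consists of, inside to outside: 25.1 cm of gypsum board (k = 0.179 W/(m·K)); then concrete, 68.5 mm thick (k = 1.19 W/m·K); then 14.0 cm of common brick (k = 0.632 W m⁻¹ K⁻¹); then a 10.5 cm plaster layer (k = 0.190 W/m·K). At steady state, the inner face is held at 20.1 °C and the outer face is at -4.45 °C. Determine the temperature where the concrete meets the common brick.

T = 4.06 °C

Resistance network (inner→outer):
  R_gypsum board = L/(kA) = 0.251/(0.179·38.3) = 0.03661 K/W
  R_concrete = L/(kA) = 0.0685/(1.19·38.3) = 0.001503 K/W
  R_common brick = L/(kA) = 0.140/(0.632·38.3) = 0.005784 K/W
  R_plaster = L/(kA) = 0.105/(0.190·38.3) = 0.01443 K/W
ΣR = 0.03661 + 0.001503 + 0.005784 + 0.01443 = 0.05833 K/W
Q = ΔT/ΣR = (20.1 °C − -4.45 °C)/0.05833 = 420.9 W
From the inner boundary to the concrete/common brick interface, ΣR_partial = 0.03811 K/W.
T_interface = T_in − Q·ΣR_partial = 20.1 °C − (420.9)(0.03811) = 4.06 °C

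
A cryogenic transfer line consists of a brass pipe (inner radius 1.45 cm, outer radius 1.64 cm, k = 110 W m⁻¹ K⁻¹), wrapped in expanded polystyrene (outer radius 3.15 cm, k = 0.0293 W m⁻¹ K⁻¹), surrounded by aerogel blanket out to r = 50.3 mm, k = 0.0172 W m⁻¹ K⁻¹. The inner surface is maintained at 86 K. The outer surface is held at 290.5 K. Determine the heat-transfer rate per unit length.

Series thermal resistances, inner to outer:
  R'_brass = ln(0.0164/0.0145)/(2πk) = 0.1231/(2π·110) = 1.782×10^-4 m·K/W
  R'_expanded polystyrene = ln(0.0315/0.0164)/(2πk) = 0.6527/(2π·0.0293) = 3.545 m·K/W
  R'_aerogel blanket = ln(0.0503/0.0315)/(2πk) = 0.4680/(2π·0.0172) = 4.331 m·K/W
ΣR = 1.782×10^-4 + 3.545 + 4.331 = 7.876 m·K/W
Q' = ΔT/ΣR = (86 K − 290.5 K)/7.876 = -26.0 W/m
(Negative Q' ⇒ heat flows inward; heat gain = 26.0 W/m.)

Q' = 26.0 W/m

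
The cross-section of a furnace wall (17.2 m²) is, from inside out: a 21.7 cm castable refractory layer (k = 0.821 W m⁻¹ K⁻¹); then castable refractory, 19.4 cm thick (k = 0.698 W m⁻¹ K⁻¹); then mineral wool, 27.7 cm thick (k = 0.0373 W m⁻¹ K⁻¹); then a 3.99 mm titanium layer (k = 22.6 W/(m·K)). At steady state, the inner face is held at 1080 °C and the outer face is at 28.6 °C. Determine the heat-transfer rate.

Series thermal resistances, inner to outer:
  R_castable refractory = L/(kA) = 0.217/(0.821·17.2) = 0.01537 K/W
  R_castable refractory = L/(kA) = 0.194/(0.698·17.2) = 0.01616 K/W
  R_mineral wool = L/(kA) = 0.277/(0.0373·17.2) = 0.4318 K/W
  R_titanium = L/(kA) = 0.00399/(22.6·17.2) = 1.026×10^-5 K/W
ΣR = 0.01537 + 0.01616 + 0.4318 + 1.026×10^-5 = 0.4633 K/W
Q = ΔT/ΣR = (1080 °C − 28.6 °C)/0.4633 = 2270 W

Q = 2.27 kW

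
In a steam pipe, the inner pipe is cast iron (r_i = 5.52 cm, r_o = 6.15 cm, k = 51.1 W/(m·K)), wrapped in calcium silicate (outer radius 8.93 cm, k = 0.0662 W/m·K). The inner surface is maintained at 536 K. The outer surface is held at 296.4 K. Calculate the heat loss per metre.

Treat each layer as a resistance in series:
  R'_cast iron = ln(0.0615/0.0552)/(2πk) = 0.1081/(2π·51.1) = 3.366×10^-4 m·K/W
  R'_calcium silicate = ln(0.0893/0.0615)/(2πk) = 0.3730/(2π·0.0662) = 0.8967 m·K/W
ΣR = 3.366×10^-4 + 0.8967 = 0.8970 m·K/W
Q' = ΔT/ΣR = (536 K − 296.4 K)/0.8970 = 267 W/m

Q' = 267 W/m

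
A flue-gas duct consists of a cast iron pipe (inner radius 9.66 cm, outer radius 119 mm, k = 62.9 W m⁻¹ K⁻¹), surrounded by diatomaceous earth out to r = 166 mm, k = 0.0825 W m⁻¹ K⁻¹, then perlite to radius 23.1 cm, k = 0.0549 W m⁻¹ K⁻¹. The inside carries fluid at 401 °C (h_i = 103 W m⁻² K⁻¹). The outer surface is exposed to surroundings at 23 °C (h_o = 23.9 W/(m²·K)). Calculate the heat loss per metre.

Q' = 230 W/m

Series thermal resistances, inner to outer:
  R'_conv,in = 1/(2πr h) = 1/(2π·0.0966·103) = 0.01600 m·K/W
  R'_cast iron = ln(0.119/0.0966)/(2πk) = 0.2085/(2π·62.9) = 5.277×10^-4 m·K/W
  R'_diatomaceous earth = ln(0.166/0.119)/(2πk) = 0.3329/(2π·0.0825) = 0.6421 m·K/W
  R'_perlite = ln(0.231/0.166)/(2πk) = 0.3304/(2π·0.0549) = 0.9579 m·K/W
  R'_conv,out = 1/(2πr h) = 1/(2π·0.231·23.9) = 0.02883 m·K/W
ΣR = 0.01600 + 5.277×10^-4 + 0.6421 + 0.9579 + 0.02883 = 1.645 m·K/W
Q' = ΔT/ΣR = (401 °C − 23 °C)/1.645 = 230 W/m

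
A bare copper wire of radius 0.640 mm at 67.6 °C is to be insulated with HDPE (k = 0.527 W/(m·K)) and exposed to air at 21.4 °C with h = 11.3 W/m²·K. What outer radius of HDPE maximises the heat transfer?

r_cr = 4.66 cm

For a cylinder, r_cr = k_ins/h = 0.527/11.3 = 0.0466 m = 4.66 cm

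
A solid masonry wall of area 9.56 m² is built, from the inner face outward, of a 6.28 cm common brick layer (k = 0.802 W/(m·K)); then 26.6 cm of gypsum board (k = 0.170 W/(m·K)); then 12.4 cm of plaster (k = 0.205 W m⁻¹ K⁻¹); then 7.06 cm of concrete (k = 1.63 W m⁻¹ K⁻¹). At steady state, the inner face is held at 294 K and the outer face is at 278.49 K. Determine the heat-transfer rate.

Treat each layer as a resistance in series:
  R_common brick = L/(kA) = 0.0628/(0.802·9.56) = 0.008191 K/W
  R_gypsum board = L/(kA) = 0.266/(0.170·9.56) = 0.1637 K/W
  R_plaster = L/(kA) = 0.124/(0.205·9.56) = 0.06327 K/W
  R_concrete = L/(kA) = 0.0706/(1.63·9.56) = 0.004531 K/W
ΣR = 0.008191 + 0.1637 + 0.06327 + 0.004531 = 0.2397 K/W
Q = ΔT/ΣR = (294 K − 278.49 K)/0.2397 = 64.7 W

Q = 64.7 W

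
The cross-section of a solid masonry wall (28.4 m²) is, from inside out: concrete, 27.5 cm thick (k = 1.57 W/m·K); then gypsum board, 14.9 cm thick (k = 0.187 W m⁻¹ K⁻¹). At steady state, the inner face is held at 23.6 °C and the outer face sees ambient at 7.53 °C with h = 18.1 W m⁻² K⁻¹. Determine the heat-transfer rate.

Treat each layer as a resistance in series:
  R_concrete = L/(kA) = 0.275/(1.57·28.4) = 0.006168 K/W
  R_gypsum board = L/(kA) = 0.149/(0.187·28.4) = 0.02806 K/W
  R_conv,out = 1/(hA) = 1/(18.1·28.4) = 0.001945 K/W
ΣR = 0.006168 + 0.02806 + 0.001945 = 0.03617 K/W
Q = ΔT/ΣR = (23.6 °C − 7.53 °C)/0.03617 = 444 W

Q = 444 W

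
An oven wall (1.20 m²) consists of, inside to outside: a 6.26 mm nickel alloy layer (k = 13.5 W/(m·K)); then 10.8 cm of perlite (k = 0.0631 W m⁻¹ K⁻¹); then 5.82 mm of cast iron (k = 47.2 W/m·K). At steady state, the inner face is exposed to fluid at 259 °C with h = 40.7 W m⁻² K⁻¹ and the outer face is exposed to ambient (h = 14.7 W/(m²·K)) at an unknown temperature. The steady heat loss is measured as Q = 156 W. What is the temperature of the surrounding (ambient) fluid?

Series resistances:
  R_conv,in = 1/(hA) = 1/(40.7·1.20) = 0.02048 K/W
  R_nickel alloy = L/(kA) = 0.00626/(13.5·1.20) = 3.864×10^-4 K/W
  R_perlite = L/(kA) = 0.108/(0.0631·1.20) = 1.426 K/W
  R_cast iron = L/(kA) = 0.00582/(47.2·1.20) = 1.028×10^-4 K/W
  R_conv,out = 1/(hA) = 1/(14.7·1.20) = 0.05669 K/W
ΣR = 1.504 K/W
ΔT = Q·ΣR = 156 × 1.504 = 234.6 K
Heat flows outward, so T_out = T_in − ΔT = 259 − 234.6 = 24.4 °C

T_out = 24.4 °C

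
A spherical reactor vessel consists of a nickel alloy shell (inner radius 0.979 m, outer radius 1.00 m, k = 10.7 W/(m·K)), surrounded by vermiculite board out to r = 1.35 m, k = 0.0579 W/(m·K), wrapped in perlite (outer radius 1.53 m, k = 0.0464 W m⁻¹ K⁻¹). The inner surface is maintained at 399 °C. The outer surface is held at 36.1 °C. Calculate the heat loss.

Q = 717 W

Resistance network (inner→outer):
  R_nickel alloy = (1/0.979 − 1/1.00)/(4πk) = 0.02145/(4π·10.7) = 1.595×10^-4 K/W
  R_vermiculite board = (1/1.00 − 1/1.35)/(4πk) = 0.2593/(4π·0.0579) = 0.3563 K/W
  R_perlite = (1/1.35 − 1/1.53)/(4πk) = 0.08715/(4π·0.0464) = 0.1495 K/W
ΣR = 1.595×10^-4 + 0.3563 + 0.1495 = 0.5060 K/W
Q = ΔT/ΣR = (399 °C − 36.1 °C)/0.5060 = 717 W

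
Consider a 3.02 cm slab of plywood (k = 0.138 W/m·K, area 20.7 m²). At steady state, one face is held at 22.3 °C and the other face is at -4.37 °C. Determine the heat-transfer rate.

Q = kA·ΔT/L = 0.138 × 20.7 × |22.3 °C − -4.37 °C| / 0.0302 = 2520 W

Q = 2.52 kW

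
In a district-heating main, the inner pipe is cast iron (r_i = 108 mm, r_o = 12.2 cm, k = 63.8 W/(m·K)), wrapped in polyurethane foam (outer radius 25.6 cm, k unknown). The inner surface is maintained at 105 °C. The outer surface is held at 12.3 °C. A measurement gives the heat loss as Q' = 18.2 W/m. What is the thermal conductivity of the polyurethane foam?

ΣR = ΔT/Q' = |105 − 12.3|/18.2 = 5.093 m·K/W
Known resistances:
  R'_cast iron = ln(0.122/0.108)/(2πk) = 0.1219/(2π·63.8) = 3.041×10^-4 m·K/W
R_polyurethane foam = ΣR − ΣR_known = 5.093 − 3.041×10^-4 = 5.093 m·K/W
ln(r₂/r₁)/(2πk) = 5.093 ⇒ k = 0.7412/(2π·5.093) = 0.0232 W/m·K

k = 0.0232 W/m·K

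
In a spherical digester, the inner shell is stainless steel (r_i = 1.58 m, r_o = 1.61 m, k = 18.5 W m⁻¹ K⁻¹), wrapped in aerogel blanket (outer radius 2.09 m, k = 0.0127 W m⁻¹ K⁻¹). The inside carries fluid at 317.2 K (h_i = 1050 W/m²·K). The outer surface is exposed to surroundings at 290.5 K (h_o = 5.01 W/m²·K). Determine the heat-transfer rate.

Resistance network (inner→outer):
  R_conv,in = 1/(4πr²h) = 1/(4π·1.58²·1050) = 3.036×10^-5 K/W
  R_stainless steel = (1/1.58 − 1/1.61)/(4πk) = 0.01179/(4π·18.5) = 5.073×10^-5 K/W
  R_aerogel blanket = (1/1.61 − 1/2.09)/(4πk) = 0.1426/(4π·0.0127) = 0.8938 K/W
  R_conv,out = 1/(4πr²h) = 1/(4π·2.09²·5.01) = 0.003636 K/W
ΣR = 3.036×10^-5 + 5.073×10^-5 + 0.8938 + 0.003636 = 0.8975 K/W
Q = ΔT/ΣR = (317.2 K − 290.5 K)/0.8975 = 29.7 W

Q = 29.7 W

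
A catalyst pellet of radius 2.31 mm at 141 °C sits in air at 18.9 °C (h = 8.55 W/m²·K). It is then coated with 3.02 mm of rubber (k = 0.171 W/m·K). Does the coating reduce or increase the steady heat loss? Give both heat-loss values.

increases: 0.0700 → 0.276 W

Critical radius for a sphere: r_cr = 2k/h = 0.0400 m = 4.00 cm.
Outer radius after coating: r₂ = 0.00231 + 0.00302 = 0.00533 m.
Since r₁ < r_cr and r₂ ≤ r_cr, the coating moves toward the maximum at r_cr — heat loss rises.
Bare: R = 1/(4πr₁²h) = 1744 K/W; Q = 122.1/1744 = 0.0700 W.
Coated: R = R_cond + R_conv = 441.8 K/W; Q = 122.1/441.8 = 0.276 W.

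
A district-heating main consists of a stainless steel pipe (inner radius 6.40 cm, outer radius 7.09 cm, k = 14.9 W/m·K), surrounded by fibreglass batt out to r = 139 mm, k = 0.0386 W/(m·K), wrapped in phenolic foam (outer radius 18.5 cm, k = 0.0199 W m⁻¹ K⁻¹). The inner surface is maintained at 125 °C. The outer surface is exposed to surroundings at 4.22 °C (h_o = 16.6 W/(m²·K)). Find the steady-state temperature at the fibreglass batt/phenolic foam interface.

T = 59.4 °C

Series thermal resistances, inner to outer:
  R'_stainless steel = ln(0.0709/0.0640)/(2πk) = 0.1024/(2π·14.9) = 0.001094 m·K/W
  R'_fibreglass batt = ln(0.139/0.0709)/(2πk) = 0.6732/(2π·0.0386) = 2.776 m·K/W
  R'_phenolic foam = ln(0.185/0.139)/(2πk) = 0.2859/(2π·0.0199) = 2.286 m·K/W
  R'_conv,out = 1/(2πr h) = 1/(2π·0.185·16.6) = 0.05183 m·K/W
ΣR = 0.001094 + 2.776 + 2.286 + 0.05183 = 5.115 m·K/W
Q' = ΔT/ΣR = (125 °C − 4.22 °C)/5.115 = 23.61 W/m
From the inner boundary to the fibreglass batt/phenolic foam interface, ΣR_partial = 2.777 m·K/W.
T_interface = T_in − Q'·ΣR_partial = 125 °C − (23.61)(2.777) = 59.4 °C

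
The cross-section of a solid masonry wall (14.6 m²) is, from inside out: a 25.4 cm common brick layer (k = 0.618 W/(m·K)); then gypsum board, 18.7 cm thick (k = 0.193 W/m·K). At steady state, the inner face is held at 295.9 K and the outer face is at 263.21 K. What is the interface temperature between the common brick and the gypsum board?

Treat each layer as a resistance in series:
  R_common brick = L/(kA) = 0.254/(0.618·14.6) = 0.02815 K/W
  R_gypsum board = L/(kA) = 0.187/(0.193·14.6) = 0.06636 K/W
ΣR = 0.02815 + 0.06636 = 0.09451 K/W
Q = ΔT/ΣR = (295.9 K − 263.21 K)/0.09451 = 345.9 W
From the inner boundary to the common brick/gypsum board interface, ΣR_partial = 0.02815 K/W.
T_interface = T_in − Q·ΣR_partial = 295.9 K − (345.9)(0.02815) = 286.2 K

T = 286.2 K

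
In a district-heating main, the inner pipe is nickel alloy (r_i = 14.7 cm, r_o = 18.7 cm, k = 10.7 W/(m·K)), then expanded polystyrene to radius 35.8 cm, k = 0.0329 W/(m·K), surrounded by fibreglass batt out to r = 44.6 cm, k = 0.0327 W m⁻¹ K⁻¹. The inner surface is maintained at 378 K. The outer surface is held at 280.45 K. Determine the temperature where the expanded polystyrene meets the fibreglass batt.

Resistance network (inner→outer):
  R'_nickel alloy = ln(0.187/0.147)/(2πk) = 0.2407/(2π·10.7) = 0.003580 m·K/W
  R'_expanded polystyrene = ln(0.358/0.187)/(2πk) = 0.6494/(2π·0.0329) = 3.142 m·K/W
  R'_fibreglass batt = ln(0.446/0.358)/(2πk) = 0.2198/(2π·0.0327) = 1.070 m·K/W
ΣR = 0.003580 + 3.142 + 1.070 = 4.216 m·K/W
Q' = ΔT/ΣR = (378 K − 280.45 K)/4.216 = 23.14 W/m
From the inner boundary to the expanded polystyrene/fibreglass batt interface, ΣR_partial = 3.146 m·K/W.
T_interface = T_in − Q'·ΣR_partial = 378 K − (23.14)(3.146) = 305.2 K

T = 305.2 K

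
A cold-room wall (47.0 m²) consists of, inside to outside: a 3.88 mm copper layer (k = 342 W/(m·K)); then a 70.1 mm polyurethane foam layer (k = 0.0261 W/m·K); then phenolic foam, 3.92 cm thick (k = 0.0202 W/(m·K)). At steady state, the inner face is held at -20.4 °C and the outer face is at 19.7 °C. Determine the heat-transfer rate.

Q = 407 W

Resistance network (inner→outer):
  R_copper = L/(kA) = 0.00388/(342·47.0) = 2.414×10^-7 K/W
  R_polyurethane foam = L/(kA) = 0.0701/(0.0261·47.0) = 0.05715 K/W
  R_phenolic foam = L/(kA) = 0.0392/(0.0202·47.0) = 0.04129 K/W
ΣR = 2.414×10^-7 + 0.05715 + 0.04129 = 0.09844 K/W
Q = ΔT/ΣR = (-20.4 °C − 19.7 °C)/0.09844 = -407 W
(Negative Q ⇒ heat flows inward; heat gain = 407 W.)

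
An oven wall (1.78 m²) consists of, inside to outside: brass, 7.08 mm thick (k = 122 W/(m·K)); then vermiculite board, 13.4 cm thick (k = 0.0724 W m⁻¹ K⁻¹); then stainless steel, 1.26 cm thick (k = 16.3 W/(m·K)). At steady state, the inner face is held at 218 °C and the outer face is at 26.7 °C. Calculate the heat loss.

Series thermal resistances, inner to outer:
  R_brass = L/(kA) = 0.00708/(122·1.78) = 3.260×10^-5 K/W
  R_vermiculite board = L/(kA) = 0.134/(0.0724·1.78) = 1.040 K/W
  R_stainless steel = L/(kA) = 0.0126/(16.3·1.78) = 4.343×10^-4 K/W
ΣR = 3.260×10^-5 + 1.040 + 4.343×10^-4 = 1.040 K/W
Q = ΔT/ΣR = (218 °C − 26.7 °C)/1.040 = 184 W

Q = 184 W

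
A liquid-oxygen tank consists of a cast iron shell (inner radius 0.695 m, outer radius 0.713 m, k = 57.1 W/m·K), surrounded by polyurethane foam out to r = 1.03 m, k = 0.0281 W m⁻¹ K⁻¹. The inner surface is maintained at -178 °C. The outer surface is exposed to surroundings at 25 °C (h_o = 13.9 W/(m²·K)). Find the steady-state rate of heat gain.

Resistance network (inner→outer):
  R_cast iron = (1/0.695 − 1/0.713)/(4πk) = 0.03632/(4π·57.1) = 5.062×10^-5 K/W
  R_polyurethane foam = (1/0.713 − 1/1.03)/(4πk) = 0.4317/(4π·0.0281) = 1.222 K/W
  R_conv,out = 1/(4πr²h) = 1/(4π·1.03²·13.9) = 0.005396 K/W
ΣR = 5.062×10^-5 + 1.222 + 0.005396 = 1.227 K/W
Q = ΔT/ΣR = (-178 °C − 25 °C)/1.227 = -165 W
(Negative Q ⇒ heat flows inward; heat gain = 165 W.)

Q = 165 W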